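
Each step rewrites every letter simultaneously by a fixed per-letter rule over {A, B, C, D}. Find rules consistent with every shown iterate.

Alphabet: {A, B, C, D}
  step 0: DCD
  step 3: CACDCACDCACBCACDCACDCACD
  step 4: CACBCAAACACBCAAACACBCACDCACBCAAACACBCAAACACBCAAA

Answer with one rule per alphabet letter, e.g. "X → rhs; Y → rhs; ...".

A->CB, B->CD, C->CA, D->AA

  step 3 ⇒ step 4: CACDCACDCACBCACDCACDCACD ⇒ CA·CB·CA·AA·CA·CB·CA·AA·CA·CB·CA·CD·CA·CB·CA·AA·CA·CB·CA·AA·CA·CB·CA·AA
    A ↦ CB
    B ↦ CD
    C ↦ CA
    D ↦ AA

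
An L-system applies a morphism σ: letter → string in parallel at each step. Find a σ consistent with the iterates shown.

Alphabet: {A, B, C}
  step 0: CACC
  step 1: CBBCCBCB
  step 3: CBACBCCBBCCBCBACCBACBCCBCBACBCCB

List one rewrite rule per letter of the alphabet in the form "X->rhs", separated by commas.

  step 0 ⇒ step 1: CACC ⇒ CB·BC·CB·CB
    A ↦ BC
    C ↦ CB
    B ↦ AC  (constrained at step 1)

A->BC, B->AC, C->CB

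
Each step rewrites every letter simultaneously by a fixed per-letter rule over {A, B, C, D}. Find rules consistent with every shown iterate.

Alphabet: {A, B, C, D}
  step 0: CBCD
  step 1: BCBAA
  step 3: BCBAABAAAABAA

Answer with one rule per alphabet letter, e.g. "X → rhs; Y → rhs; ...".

  step 0 ⇒ step 1: CBCD ⇒ B·C·B·AA
    B ↦ C
    C ↦ B
    D ↦ AA
    A ↦ DCD  (constrained at step 1)

A->DCD, B->C, C->B, D->AA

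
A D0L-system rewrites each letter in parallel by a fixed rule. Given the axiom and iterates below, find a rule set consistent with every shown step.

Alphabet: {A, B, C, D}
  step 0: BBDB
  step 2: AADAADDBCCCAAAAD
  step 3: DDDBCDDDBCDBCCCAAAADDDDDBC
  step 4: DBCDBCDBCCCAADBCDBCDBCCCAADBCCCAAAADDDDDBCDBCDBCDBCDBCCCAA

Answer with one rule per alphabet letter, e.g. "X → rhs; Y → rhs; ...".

  step 3 ⇒ step 4: DDDBCDDDBCDBCCCAAAADDDDDBC ⇒ DBC·DBC·DBC·CCA·A·DBC·DBC·DBC·CCA·A·DBC·CCA·A·A·A·D·D·D·D·DBC·DBC·DBC·DBC·DBC·CCA·A
    A ↦ D
    B ↦ CCA
    C ↦ A
    D ↦ DBC

A->D, B->CCA, C->A, D->DBC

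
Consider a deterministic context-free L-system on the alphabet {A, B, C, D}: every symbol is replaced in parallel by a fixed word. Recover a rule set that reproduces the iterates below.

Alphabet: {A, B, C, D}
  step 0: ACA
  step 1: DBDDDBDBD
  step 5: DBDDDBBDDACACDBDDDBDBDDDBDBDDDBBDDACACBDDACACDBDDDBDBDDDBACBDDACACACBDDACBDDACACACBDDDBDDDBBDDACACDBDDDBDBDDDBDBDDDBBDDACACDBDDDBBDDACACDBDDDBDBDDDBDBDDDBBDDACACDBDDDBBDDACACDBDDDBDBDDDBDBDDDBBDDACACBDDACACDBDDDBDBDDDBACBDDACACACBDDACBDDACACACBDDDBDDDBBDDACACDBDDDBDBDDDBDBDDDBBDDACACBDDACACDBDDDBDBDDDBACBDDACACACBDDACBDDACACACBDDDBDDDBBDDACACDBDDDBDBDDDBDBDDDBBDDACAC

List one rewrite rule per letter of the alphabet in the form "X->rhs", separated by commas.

A->DBD, B->BDD, C->DDB, D->AC

  step 0 ⇒ step 1: ACA ⇒ DBD·DDB·DBD
    A ↦ DBD
    C ↦ DDB
    B ↦ BDD  (constrained at step 1)
    D ↦ AC  (constrained at step 1)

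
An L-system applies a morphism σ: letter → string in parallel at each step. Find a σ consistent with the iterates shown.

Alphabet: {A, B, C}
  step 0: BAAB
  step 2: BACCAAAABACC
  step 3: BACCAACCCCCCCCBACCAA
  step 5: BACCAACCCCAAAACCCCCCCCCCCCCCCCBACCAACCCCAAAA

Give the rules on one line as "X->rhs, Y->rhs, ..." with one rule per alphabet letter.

  step 2 ⇒ step 3: BACCAAAABACC ⇒ BA·CC·A·A·CC·CC·CC·CC·BA·CC·A·A
    A ↦ CC
    B ↦ BA
    C ↦ A

A->CC, B->BA, C->A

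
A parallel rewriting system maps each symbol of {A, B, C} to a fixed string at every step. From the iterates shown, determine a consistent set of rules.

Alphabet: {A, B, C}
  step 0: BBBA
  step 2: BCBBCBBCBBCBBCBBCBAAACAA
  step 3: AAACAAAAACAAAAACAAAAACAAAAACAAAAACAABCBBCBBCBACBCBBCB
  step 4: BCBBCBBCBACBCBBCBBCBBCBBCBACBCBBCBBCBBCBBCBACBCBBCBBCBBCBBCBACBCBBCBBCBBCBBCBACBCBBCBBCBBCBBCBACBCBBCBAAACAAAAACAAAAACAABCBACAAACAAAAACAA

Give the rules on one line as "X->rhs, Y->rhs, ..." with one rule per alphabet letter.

  step 3 ⇒ step 4: AAACAAAAACAAAAACAAAAACAAAAACAAAAACAABCBBCBBCBACBCBBCB ⇒ BCB·BCB·BCB·AC·BCB·BCB·BCB·BCB·BCB·AC·BCB·BCB·BCB·BCB·BCB·AC·BCB·BCB·BCB·BCB·BCB·AC·BCB·BCB·BCB·BCB·BCB·AC·BCB·BCB·BCB·BCB·BCB·AC·BCB·BCB·AA·AC·AA·AA·AC·AA·AA·AC·AA·BCB·AC·AA·AC·AA·AA·AC·AA
    A ↦ BCB
    B ↦ AA
    C ↦ AC

A->BCB, B->AA, C->AC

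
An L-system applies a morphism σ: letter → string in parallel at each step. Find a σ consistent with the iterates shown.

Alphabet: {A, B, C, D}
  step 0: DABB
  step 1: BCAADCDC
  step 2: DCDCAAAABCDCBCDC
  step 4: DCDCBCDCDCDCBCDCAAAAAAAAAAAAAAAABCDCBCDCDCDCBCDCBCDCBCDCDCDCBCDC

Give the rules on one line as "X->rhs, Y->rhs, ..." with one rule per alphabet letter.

  step 1 ⇒ step 2: BCAADCDC ⇒ DC·DC·AA·AA·BC·DC·BC·DC
    A ↦ AA
    B ↦ DC
    C ↦ DC
    D ↦ BC

A->AA, B->DC, C->DC, D->BC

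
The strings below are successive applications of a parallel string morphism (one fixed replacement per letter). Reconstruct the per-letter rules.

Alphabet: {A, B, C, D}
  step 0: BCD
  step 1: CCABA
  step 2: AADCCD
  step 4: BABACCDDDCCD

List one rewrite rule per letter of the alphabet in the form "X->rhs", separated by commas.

  step 1 ⇒ step 2: CCABA ⇒ A·A·D·CC·D
    A ↦ D
    B ↦ CC
    C ↦ A
  step 0 ⇒ step 1: BCD ⇒ CC·A·BA
    D ↦ BA

A->D, B->CC, C->A, D->BA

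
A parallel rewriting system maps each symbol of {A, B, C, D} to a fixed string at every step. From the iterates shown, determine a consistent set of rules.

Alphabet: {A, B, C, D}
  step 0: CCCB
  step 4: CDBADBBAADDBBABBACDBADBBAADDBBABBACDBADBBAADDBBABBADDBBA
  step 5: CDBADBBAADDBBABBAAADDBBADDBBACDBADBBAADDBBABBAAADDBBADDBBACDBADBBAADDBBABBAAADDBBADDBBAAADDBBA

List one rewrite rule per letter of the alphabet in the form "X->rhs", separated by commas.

A->BBA, B->D, C->CDB, D->A

  step 4 ⇒ step 5: CDBADBBAADDBBABBACDBADBBAADDBBABBACDBADBBAADDBBABBADDBBA ⇒ CDB·A·D·BBA·A·D·D·BBA·BBA·A·A·D·D·BBA·D·D·BBA·CDB·A·D·BBA·A·D·D·BBA·BBA·A·A·D·D·BBA·D·D·BBA·CDB·A·D·BBA·A·D·D·BBA·BBA·A·A·D·D·BBA·D·D·BBA·A·A·D·D·BBA
    A ↦ BBA
    B ↦ D
    C ↦ CDB
    D ↦ A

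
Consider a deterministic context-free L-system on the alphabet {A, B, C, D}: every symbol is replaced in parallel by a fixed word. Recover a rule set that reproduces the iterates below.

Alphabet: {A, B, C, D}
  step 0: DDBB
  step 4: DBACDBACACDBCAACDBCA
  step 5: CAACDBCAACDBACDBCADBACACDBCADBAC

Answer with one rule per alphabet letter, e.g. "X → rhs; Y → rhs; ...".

A->AC, B->A, C->DB, D->C

  step 4 ⇒ step 5: DBACDBACACDBCAACDBCA ⇒ C·A·AC·DB·C·A·AC·DB·AC·DB·C·A·DB·AC·AC·DB·C·A·DB·AC
    A ↦ AC
    B ↦ A
    C ↦ DB
    D ↦ C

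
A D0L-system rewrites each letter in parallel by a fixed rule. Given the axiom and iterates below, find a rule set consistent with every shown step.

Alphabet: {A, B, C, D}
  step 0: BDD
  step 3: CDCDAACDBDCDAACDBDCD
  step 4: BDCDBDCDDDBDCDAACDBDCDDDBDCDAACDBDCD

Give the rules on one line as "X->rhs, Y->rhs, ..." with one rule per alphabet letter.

  step 3 ⇒ step 4: CDCDAACDBDCDAACDBDCD ⇒ BD·CD·BD·CD·D·D·BD·CD·AA·CD·BD·CD·D·D·BD·CD·AA·CD·BD·CD
    A ↦ D
    B ↦ AA
    C ↦ BD
    D ↦ CD

A->D, B->AA, C->BD, D->CD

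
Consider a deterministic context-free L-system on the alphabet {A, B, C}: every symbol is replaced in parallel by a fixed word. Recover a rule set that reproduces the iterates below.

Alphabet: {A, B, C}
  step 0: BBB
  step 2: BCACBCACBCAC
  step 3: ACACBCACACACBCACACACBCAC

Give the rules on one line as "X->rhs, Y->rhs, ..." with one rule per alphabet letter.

A->BC, B->AC, C->AC

  step 2 ⇒ step 3: BCACBCACBCAC ⇒ AC·AC·BC·AC·AC·AC·BC·AC·AC·AC·BC·AC
    A ↦ BC
    B ↦ AC
    C ↦ AC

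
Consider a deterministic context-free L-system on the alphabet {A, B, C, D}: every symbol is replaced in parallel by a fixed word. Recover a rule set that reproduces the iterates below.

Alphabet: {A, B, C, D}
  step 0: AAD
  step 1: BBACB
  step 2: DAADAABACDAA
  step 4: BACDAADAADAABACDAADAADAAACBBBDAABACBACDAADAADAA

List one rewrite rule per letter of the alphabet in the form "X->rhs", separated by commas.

A->B, B->DAA, C->AC, D->ACB

  step 1 ⇒ step 2: BBACB ⇒ DAA·DAA·B·AC·DAA
    A ↦ B
    B ↦ DAA
    C ↦ AC
  step 0 ⇒ step 1: AAD ⇒ B·B·ACB
    D ↦ ACB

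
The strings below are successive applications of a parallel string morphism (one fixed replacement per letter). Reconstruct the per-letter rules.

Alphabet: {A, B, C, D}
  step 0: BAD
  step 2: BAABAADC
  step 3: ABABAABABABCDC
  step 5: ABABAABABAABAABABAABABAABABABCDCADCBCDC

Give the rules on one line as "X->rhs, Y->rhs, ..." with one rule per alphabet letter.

A->BA, B->A, C->DC, D->BC

  step 2 ⇒ step 3: BAABAADC ⇒ A·BA·BA·A·BA·BA·BC·DC
    A ↦ BA
    B ↦ A
    C ↦ DC
    D ↦ BC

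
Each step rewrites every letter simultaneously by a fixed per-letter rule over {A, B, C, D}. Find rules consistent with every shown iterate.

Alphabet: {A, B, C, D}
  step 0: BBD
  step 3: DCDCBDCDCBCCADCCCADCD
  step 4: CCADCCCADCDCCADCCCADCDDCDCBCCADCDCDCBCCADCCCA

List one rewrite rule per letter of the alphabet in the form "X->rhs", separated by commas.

A->B, B->D, C->DC, D->CCA

  step 3 ⇒ step 4: DCDCBDCDCBCCADCCCADCD ⇒ CCA·DC·CCA·DC·D·CCA·DC·CCA·DC·D·DC·DC·B·CCA·DC·DC·DC·B·CCA·DC·CCA
    A ↦ B
    B ↦ D
    C ↦ DC
    D ↦ CCA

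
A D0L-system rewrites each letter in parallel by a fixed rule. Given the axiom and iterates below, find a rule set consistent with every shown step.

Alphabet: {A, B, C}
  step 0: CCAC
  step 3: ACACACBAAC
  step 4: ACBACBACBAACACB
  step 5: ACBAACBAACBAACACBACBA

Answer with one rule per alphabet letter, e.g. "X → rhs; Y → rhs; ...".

A->AC, B->A, C->B

  step 4 ⇒ step 5: ACBACBACBAACACB ⇒ AC·B·A·AC·B·A·AC·B·A·AC·AC·B·AC·B·A
    A ↦ AC
    B ↦ A
    C ↦ B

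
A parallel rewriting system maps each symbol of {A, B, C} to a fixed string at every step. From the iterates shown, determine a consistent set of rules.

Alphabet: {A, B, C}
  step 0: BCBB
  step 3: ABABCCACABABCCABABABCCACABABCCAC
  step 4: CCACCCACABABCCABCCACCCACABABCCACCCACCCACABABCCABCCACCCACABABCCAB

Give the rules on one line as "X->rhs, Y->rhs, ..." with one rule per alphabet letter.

  step 3 ⇒ step 4: ABABCCACABABCCABABABCCACABABCCAC ⇒ CC·AC·CC·AC·AB·AB·CC·AB·CC·AC·CC·AC·AB·AB·CC·AC·CC·AC·CC·AC·AB·AB·CC·AB·CC·AC·CC·AC·AB·AB·CC·AB
    A ↦ CC
    B ↦ AC
    C ↦ AB

A->CC, B->AC, C->AB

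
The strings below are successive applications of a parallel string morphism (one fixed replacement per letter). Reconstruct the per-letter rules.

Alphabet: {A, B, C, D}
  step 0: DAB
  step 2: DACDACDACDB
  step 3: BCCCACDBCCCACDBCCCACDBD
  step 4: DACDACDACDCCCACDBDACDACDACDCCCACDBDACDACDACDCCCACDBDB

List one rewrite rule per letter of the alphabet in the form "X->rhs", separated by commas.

A->CCC, B->D, C->ACD, D->B

  step 3 ⇒ step 4: BCCCACDBCCCACDBCCCACDBD ⇒ D·ACD·ACD·ACD·CCC·ACD·B·D·ACD·ACD·ACD·CCC·ACD·B·D·ACD·ACD·ACD·CCC·ACD·B·D·B
    A ↦ CCC
    B ↦ D
    C ↦ ACD
    D ↦ B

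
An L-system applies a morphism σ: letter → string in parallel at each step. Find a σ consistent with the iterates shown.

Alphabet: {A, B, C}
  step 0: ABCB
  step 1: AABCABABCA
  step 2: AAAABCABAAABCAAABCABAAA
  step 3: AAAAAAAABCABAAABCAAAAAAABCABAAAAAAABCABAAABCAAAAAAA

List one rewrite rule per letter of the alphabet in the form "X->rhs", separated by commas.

A->AA, B->BCA, C->BA

  step 2 ⇒ step 3: AAAABCABAAABCAAABCABAAA ⇒ AA·AA·AA·AA·BCA·BA·AA·BCA·AA·AA·AA·BCA·BA·AA·AA·AA·BCA·BA·AA·BCA·AA·AA·AA
    A ↦ AA
    B ↦ BCA
    C ↦ BA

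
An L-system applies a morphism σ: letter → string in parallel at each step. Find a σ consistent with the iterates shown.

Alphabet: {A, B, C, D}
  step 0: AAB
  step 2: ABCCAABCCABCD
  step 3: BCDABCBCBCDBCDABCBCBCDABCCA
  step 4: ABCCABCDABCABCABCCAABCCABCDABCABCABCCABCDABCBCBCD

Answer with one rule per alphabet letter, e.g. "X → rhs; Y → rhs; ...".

  step 3 ⇒ step 4: BCDABCBCBCDBCDABCBCBCDABCCA ⇒ A·BC·CA·BCD·A·BC·A·BC·A·BC·CA·A·BC·CA·BCD·A·BC·A·BC·A·BC·CA·BCD·A·BC·BC·BCD
    A ↦ BCD
    B ↦ A
    C ↦ BC
    D ↦ CA

A->BCD, B->A, C->BC, D->CA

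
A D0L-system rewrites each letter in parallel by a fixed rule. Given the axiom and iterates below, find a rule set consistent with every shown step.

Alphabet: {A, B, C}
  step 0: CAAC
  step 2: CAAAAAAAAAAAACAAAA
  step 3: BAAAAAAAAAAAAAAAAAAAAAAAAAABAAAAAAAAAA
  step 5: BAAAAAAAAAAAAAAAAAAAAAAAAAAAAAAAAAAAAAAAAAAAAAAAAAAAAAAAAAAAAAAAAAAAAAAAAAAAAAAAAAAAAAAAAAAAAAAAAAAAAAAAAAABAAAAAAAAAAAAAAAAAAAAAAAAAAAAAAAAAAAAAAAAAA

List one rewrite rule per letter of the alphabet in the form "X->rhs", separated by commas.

  step 2 ⇒ step 3: CAAAAAAAAAAAACAAAA ⇒ BAA·AA·AA·AA·AA·AA·AA·AA·AA·AA·AA·AA·AA·BAA·AA·AA·AA·AA
    A ↦ AA
    C ↦ BAA
    B ↦ C  (constrained at step 3)

A->AA, B->C, C->BAA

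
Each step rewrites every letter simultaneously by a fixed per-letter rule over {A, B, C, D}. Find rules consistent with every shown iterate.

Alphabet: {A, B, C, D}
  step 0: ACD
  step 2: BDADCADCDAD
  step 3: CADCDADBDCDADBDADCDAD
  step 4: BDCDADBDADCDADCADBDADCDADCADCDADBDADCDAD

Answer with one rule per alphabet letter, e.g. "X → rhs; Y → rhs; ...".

  step 3 ⇒ step 4: CADCDADBDCDADBDADCDAD ⇒ BD·CD·AD·BD·AD·CD·AD·C·AD·BD·AD·CD·AD·C·AD·CD·AD·BD·AD·CD·AD
    A ↦ CD
    B ↦ C
    C ↦ BD
    D ↦ AD

A->CD, B->C, C->BD, D->AD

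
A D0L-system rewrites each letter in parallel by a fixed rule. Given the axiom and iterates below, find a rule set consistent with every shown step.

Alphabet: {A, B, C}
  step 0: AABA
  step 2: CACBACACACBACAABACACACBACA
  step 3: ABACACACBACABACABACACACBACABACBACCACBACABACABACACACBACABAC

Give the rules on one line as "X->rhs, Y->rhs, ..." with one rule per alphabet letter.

A->BAC, B->CAC, C->A

  step 2 ⇒ step 3: CACBACACACBACAABACACACBACA ⇒ A·BAC·A·CAC·BAC·A·BAC·A·BAC·A·CAC·BAC·A·BAC·BAC·CAC·BAC·A·BAC·A·BAC·A·CAC·BAC·A·BAC
    A ↦ BAC
    B ↦ CAC
    C ↦ A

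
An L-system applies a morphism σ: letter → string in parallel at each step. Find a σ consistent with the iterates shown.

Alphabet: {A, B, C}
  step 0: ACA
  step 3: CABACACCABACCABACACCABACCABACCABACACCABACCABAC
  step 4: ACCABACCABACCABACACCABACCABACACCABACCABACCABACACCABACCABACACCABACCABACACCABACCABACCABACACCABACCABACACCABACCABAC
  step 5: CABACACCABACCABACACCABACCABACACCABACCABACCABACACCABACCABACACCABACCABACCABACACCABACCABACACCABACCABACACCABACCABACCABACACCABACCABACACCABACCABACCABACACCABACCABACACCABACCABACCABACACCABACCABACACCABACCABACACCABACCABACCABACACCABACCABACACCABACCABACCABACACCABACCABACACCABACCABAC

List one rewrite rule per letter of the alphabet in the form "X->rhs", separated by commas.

A->CAB, B->AC, C->AC

  step 4 ⇒ step 5: ACCABACCABACCABACACCABACCABACACCABACCABACCABACACCABACCABACACCABACCABACACCABACCABACCABACACCABACCABACACCABACCABAC ⇒ CAB·AC·AC·CAB·AC·CAB·AC·AC·CAB·AC·CAB·AC·AC·CAB·AC·CAB·AC·CAB·AC·AC·CAB·AC·CAB·AC·AC·CAB·AC·CAB·AC·CAB·AC·AC·CAB·AC·CAB·AC·AC·CAB·AC·CAB·AC·AC·CAB·AC·CAB·AC·CAB·AC·AC·CAB·AC·CAB·AC·AC·CAB·AC·CAB·AC·CAB·AC·AC·CAB·AC·CAB·AC·AC·CAB·AC·CAB·AC·CAB·AC·AC·CAB·AC·CAB·AC·AC·CAB·AC·CAB·AC·AC·CAB·AC·CAB·AC·CAB·AC·AC·CAB·AC·CAB·AC·AC·CAB·AC·CAB·AC·CAB·AC·AC·CAB·AC·CAB·AC·AC·CAB·AC·CAB·AC
    A ↦ CAB
    B ↦ AC
    C ↦ AC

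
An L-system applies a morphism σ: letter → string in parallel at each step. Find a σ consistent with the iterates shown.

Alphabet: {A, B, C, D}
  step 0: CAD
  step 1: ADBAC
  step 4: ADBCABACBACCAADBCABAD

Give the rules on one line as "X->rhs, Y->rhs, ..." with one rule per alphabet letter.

  step 0 ⇒ step 1: CAD ⇒ AD·B·AC
    A ↦ B
    C ↦ AD
    D ↦ AC
    B ↦ CA  (constrained at step 1)

A->B, B->CA, C->AD, D->AC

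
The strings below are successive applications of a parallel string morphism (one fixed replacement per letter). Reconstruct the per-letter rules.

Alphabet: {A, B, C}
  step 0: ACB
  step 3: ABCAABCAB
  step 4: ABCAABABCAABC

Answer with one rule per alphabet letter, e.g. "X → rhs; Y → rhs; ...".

  step 3 ⇒ step 4: ABCAABCAB ⇒ AB·C·A·AB·AB·C·A·AB·C
    A ↦ AB
    B ↦ C
    C ↦ A

A->AB, B->C, C->A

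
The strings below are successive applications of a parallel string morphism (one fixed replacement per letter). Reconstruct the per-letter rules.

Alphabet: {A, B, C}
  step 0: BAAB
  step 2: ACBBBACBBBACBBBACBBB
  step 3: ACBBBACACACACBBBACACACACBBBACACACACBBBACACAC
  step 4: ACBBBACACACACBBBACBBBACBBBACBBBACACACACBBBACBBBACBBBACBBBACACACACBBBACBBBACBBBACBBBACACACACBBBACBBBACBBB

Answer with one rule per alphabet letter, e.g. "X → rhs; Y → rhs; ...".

A->AC, B->AC, C->BBB

  step 3 ⇒ step 4: ACBBBACACACACBBBACACACACBBBACACACACBBBACACAC ⇒ AC·BBB·AC·AC·AC·AC·BBB·AC·BBB·AC·BBB·AC·BBB·AC·AC·AC·AC·BBB·AC·BBB·AC·BBB·AC·BBB·AC·AC·AC·AC·BBB·AC·BBB·AC·BBB·AC·BBB·AC·AC·AC·AC·BBB·AC·BBB·AC·BBB
    A ↦ AC
    B ↦ AC
    C ↦ BBB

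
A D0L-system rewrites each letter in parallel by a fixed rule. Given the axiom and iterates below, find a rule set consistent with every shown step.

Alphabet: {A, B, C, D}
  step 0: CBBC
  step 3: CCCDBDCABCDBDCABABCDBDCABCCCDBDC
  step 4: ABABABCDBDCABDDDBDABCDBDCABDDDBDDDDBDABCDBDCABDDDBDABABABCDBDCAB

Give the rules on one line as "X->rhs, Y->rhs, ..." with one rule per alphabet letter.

A->DD, B->DBD, C->AB, D->C

  step 3 ⇒ step 4: CCCDBDCABCDBDCABABCDBDCABCCCDBDC ⇒ AB·AB·AB·C·DBD·C·AB·DD·DBD·AB·C·DBD·C·AB·DD·DBD·DD·DBD·AB·C·DBD·C·AB·DD·DBD·AB·AB·AB·C·DBD·C·AB
    A ↦ DD
    B ↦ DBD
    C ↦ AB
    D ↦ C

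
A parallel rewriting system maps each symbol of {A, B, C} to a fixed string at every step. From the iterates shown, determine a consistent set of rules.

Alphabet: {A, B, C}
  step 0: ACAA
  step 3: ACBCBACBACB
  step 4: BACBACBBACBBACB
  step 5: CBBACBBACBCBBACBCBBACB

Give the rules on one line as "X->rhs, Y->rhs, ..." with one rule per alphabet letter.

  step 4 ⇒ step 5: BACBACBBACBBACB ⇒ CB·B·A·CB·B·A·CB·CB·B·A·CB·CB·B·A·CB
    A ↦ B
    B ↦ CB
    C ↦ A

A->B, B->CB, C->A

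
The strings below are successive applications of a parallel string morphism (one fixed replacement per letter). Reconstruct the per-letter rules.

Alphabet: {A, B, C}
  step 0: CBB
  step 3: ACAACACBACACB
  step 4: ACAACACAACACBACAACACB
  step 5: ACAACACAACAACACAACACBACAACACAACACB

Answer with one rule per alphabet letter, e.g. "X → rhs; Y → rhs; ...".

  step 4 ⇒ step 5: ACAACACAACACBACAACACB ⇒ AC·A·AC·AC·A·AC·A·AC·AC·A·AC·A·CB·AC·A·AC·AC·A·AC·A·CB
    A ↦ AC
    B ↦ CB
    C ↦ A

A->AC, B->CB, C->A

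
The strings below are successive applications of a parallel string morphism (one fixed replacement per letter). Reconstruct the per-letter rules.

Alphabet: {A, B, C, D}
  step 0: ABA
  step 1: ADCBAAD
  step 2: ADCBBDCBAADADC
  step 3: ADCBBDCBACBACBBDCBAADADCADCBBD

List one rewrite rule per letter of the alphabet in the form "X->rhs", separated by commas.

  step 2 ⇒ step 3: ADCBBDCBAADADC ⇒ AD·C·BBD·CBA·CBA·C·BBD·CBA·AD·AD·C·AD·C·BBD
    A ↦ AD
    B ↦ CBA
    C ↦ BBD
    D ↦ C

A->AD, B->CBA, C->BBD, D->C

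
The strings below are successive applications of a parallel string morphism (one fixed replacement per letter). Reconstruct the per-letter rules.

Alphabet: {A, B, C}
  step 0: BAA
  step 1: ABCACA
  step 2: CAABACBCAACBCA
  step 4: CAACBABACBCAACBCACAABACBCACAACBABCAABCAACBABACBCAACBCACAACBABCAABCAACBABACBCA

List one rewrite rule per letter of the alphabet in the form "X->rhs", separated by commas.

A->CA, B->AB, C->ACB

  step 1 ⇒ step 2: ABCACA ⇒ CA·AB·ACB·CA·ACB·CA
    A ↦ CA
    B ↦ AB
    C ↦ ACB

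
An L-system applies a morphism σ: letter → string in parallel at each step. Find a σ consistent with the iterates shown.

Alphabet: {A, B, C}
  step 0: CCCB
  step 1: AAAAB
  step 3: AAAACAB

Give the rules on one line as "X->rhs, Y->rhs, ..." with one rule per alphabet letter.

A->C, B->AB, C->A

  step 0 ⇒ step 1: CCCB ⇒ A·A·A·AB
    B ↦ AB
    C ↦ A
    A ↦ C  (constrained at step 1)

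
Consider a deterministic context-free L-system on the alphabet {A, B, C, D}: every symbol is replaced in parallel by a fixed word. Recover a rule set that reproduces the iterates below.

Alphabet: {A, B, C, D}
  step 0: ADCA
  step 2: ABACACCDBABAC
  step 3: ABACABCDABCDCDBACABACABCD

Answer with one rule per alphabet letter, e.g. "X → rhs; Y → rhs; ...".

A->AB, B->AC, C->CD, D->B

  step 2 ⇒ step 3: ABACACCDBABAC ⇒ AB·AC·AB·CD·AB·CD·CD·B·AC·AB·AC·AB·CD
    A ↦ AB
    B ↦ AC
    C ↦ CD
    D ↦ B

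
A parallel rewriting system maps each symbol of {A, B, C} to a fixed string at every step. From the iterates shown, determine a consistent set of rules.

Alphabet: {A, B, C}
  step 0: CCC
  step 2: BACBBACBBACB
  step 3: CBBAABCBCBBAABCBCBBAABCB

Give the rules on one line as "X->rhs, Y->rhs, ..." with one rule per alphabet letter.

A->BA, B->CB, C->AB

  step 2 ⇒ step 3: BACBBACBBACB ⇒ CB·BA·AB·CB·CB·BA·AB·CB·CB·BA·AB·CB
    A ↦ BA
    B ↦ CB
    C ↦ AB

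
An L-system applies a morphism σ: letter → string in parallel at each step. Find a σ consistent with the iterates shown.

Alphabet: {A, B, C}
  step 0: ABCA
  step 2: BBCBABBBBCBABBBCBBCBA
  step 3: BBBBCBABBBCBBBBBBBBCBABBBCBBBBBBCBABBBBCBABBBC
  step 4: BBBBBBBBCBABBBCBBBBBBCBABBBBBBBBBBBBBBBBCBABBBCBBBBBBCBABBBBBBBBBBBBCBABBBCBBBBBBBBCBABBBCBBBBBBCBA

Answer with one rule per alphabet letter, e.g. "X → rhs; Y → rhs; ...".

A->BC, B->BB, C->CBA

  step 3 ⇒ step 4: BBBBCBABBBCBBBBBBBBCBABBBCBBBBBBCBABBBBCBABBBC ⇒ BB·BB·BB·BB·CBA·BB·BC·BB·BB·BB·CBA·BB·BB·BB·BB·BB·BB·BB·BB·CBA·BB·BC·BB·BB·BB·CBA·BB·BB·BB·BB·BB·BB·CBA·BB·BC·BB·BB·BB·BB·CBA·BB·BC·BB·BB·BB·CBA
    A ↦ BC
    B ↦ BB
    C ↦ CBA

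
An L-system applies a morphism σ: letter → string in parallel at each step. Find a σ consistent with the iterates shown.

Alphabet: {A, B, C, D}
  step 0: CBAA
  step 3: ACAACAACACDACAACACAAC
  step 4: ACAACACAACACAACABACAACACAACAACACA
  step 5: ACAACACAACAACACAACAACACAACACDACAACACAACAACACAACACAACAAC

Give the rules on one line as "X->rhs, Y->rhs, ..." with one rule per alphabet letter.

  step 4 ⇒ step 5: ACAACACAACACAACABACAACACAACAACACA ⇒ AC·A·AC·AC·A·AC·A·AC·AC·A·AC·A·AC·AC·A·AC·ACD·AC·A·AC·AC·A·AC·A·AC·AC·A·AC·AC·A·AC·A·AC
    A ↦ AC
    B ↦ ACD
    C ↦ A
  step 3 ⇒ step 4: ACAACAACACDACAACACAAC ⇒ AC·A·AC·AC·A·AC·AC·A·AC·A·B·AC·A·AC·AC·A·AC·A·AC·AC·A
    D ↦ B

A->AC, B->ACD, C->A, D->B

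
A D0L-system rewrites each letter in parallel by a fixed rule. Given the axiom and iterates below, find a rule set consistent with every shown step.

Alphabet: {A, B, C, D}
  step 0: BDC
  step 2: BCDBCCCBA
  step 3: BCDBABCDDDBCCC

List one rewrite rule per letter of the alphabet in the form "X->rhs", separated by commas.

  step 2 ⇒ step 3: BCDBCCCBA ⇒ BC·D·BA·BC·D·D·D·BC·CC
    A ↦ CC
    B ↦ BC
    C ↦ D
    D ↦ BA

A->CC, B->BC, C->D, D->BA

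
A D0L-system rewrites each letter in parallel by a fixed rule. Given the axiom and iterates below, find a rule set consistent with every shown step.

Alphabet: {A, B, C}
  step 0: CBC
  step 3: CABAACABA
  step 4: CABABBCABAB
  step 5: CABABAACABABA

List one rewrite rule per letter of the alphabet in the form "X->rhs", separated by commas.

A->B, B->A, C->CA

  step 4 ⇒ step 5: CABABBCABAB ⇒ CA·B·A·B·A·A·CA·B·A·B·A
    A ↦ B
    B ↦ A
    C ↦ CA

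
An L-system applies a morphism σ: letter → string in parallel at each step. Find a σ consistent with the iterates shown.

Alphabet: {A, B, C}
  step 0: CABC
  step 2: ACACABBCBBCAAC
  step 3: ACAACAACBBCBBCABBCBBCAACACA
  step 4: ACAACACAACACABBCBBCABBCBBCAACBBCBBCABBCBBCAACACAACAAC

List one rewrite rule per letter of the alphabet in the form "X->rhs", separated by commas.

  step 3 ⇒ step 4: ACAACAACBBCBBCABBCBBCAACACA ⇒ AC·A·AC·AC·A·AC·AC·A·BBC·BBC·A·BBC·BBC·A·AC·BBC·BBC·A·BBC·BBC·A·AC·AC·A·AC·A·AC
    A ↦ AC
    B ↦ BBC
    C ↦ A

A->AC, B->BBC, C->A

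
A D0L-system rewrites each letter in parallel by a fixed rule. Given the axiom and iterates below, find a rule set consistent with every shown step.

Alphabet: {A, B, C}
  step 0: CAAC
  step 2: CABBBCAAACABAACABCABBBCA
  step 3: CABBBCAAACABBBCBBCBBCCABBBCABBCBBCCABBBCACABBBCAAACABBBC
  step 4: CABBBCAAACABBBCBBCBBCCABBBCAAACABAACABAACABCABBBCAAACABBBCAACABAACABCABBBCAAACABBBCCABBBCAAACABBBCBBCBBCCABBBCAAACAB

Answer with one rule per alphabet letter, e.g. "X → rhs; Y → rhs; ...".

A->BBC, B->A, C->CAB

  step 3 ⇒ step 4: CABBBCAAACABBBCBBCBBCCABBBCABBCBBCCABBBCACABBBCAAACABBBC ⇒ CAB·BBC·A·A·A·CAB·BBC·BBC·BBC·CAB·BBC·A·A·A·CAB·A·A·CAB·A·A·CAB·CAB·BBC·A·A·A·CAB·BBC·A·A·CAB·A·A·CAB·CAB·BBC·A·A·A·CAB·BBC·CAB·BBC·A·A·A·CAB·BBC·BBC·BBC·CAB·BBC·A·A·A·CAB
    A ↦ BBC
    B ↦ A
    C ↦ CAB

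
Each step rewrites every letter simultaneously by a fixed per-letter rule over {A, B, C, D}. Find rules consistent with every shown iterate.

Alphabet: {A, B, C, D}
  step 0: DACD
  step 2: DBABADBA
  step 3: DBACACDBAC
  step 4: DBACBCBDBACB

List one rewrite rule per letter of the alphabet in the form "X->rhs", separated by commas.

A->C, B->A, C->B, D->DB

  step 3 ⇒ step 4: DBACACDBAC ⇒ DB·A·C·B·C·B·DB·A·C·B
    A ↦ C
    B ↦ A
    C ↦ B
    D ↦ DB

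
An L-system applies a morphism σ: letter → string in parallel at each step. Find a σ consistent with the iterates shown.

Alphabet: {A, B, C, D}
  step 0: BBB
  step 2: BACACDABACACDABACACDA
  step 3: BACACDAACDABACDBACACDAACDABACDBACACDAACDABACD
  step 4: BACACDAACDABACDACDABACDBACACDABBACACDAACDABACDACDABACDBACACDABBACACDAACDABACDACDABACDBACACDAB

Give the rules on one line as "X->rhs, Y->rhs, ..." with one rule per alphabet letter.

  step 3 ⇒ step 4: BACACDAACDABACDBACACDAACDABACDBACACDAACDABACD ⇒ BAC·ACD·A·ACD·A·B·ACD·ACD·A·B·ACD·BAC·ACD·A·B·BAC·ACD·A·ACD·A·B·ACD·ACD·A·B·ACD·BAC·ACD·A·B·BAC·ACD·A·ACD·A·B·ACD·ACD·A·B·ACD·BAC·ACD·A·B
    A ↦ ACD
    B ↦ BAC
    C ↦ A
    D ↦ B

A->ACD, B->BAC, C->A, D->B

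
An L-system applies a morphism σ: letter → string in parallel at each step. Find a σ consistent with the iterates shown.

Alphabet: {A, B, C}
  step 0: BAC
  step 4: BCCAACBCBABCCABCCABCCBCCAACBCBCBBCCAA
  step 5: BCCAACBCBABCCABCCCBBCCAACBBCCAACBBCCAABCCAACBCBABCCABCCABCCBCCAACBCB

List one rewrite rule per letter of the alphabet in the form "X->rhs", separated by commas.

  step 4 ⇒ step 5: BCCAACBCBABCCABCCABCCBCCAACBCBCBBCCAA ⇒ BCC·A·A·CB·CB·A·BCC·A·BCC·CB·BCC·A·A·CB·BCC·A·A·CB·BCC·A·A·BCC·A·A·CB·CB·A·BCC·A·BCC·A·BCC·BCC·A·A·CB·CB
    A ↦ CB
    B ↦ BCC
    C ↦ A

A->CB, B->BCC, C->A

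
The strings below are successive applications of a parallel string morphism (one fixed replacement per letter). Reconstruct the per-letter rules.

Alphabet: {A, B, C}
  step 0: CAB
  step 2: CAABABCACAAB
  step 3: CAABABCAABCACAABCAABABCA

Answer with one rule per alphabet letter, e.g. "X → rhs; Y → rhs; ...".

A->AB, B->CA, C->CA

  step 2 ⇒ step 3: CAABABCACAAB ⇒ CA·AB·AB·CA·AB·CA·CA·AB·CA·AB·AB·CA
    A ↦ AB
    B ↦ CA
    C ↦ CA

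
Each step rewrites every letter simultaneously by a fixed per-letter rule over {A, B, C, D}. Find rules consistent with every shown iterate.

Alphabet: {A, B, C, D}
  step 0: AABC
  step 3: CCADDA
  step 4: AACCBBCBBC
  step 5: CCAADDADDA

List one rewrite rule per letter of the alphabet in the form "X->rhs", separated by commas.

  step 4 ⇒ step 5: AACCBBCBBC ⇒ C·C·A·A·D·D·A·D·D·A
    A ↦ C
    B ↦ D
    C ↦ A
  step 3 ⇒ step 4: CCADDA ⇒ A·A·C·CBB·CBB·C
    D ↦ CBB

A->C, B->D, C->A, D->CBB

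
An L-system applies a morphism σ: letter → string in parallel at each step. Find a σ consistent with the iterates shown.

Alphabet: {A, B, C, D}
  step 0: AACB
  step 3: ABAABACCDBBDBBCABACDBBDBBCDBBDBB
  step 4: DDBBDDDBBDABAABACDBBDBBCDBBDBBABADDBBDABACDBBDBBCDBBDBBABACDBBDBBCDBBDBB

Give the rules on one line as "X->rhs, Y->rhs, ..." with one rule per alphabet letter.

  step 3 ⇒ step 4: ABAABACCDBBDBBCABACDBBDBBCDBBDBB ⇒ D·DBB·D·D·DBB·D·ABA·ABA·C·DBB·DBB·C·DBB·DBB·ABA·D·DBB·D·ABA·C·DBB·DBB·C·DBB·DBB·ABA·C·DBB·DBB·C·DBB·DBB
    A ↦ D
    B ↦ DBB
    C ↦ ABA
    D ↦ C

A->D, B->DBB, C->ABA, D->C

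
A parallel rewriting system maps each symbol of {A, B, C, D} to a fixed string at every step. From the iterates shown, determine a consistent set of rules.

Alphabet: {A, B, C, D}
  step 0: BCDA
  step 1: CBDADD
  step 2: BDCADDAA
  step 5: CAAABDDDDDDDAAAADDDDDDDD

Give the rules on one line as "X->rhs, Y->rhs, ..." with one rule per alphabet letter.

  step 1 ⇒ step 2: CBDADD ⇒ BD·C·A·DD·A·A
    A ↦ DD
    B ↦ C
    C ↦ BD
    D ↦ A

A->DD, B->C, C->BD, D->A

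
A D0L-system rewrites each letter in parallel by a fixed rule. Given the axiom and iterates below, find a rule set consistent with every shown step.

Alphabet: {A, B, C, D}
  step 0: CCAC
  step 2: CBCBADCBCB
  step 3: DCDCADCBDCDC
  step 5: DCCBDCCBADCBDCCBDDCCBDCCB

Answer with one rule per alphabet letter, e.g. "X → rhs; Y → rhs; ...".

  step 2 ⇒ step 3: CBCBADCBCB ⇒ D·C·D·C·AD·CB·D·C·D·C
    A ↦ AD
    B ↦ C
    C ↦ D
    D ↦ CB

A->AD, B->C, C->D, D->CB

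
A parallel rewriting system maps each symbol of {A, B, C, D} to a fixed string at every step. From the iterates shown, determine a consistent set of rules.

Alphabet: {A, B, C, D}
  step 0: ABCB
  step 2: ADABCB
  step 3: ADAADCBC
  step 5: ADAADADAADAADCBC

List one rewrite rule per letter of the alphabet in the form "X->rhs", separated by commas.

A->AD, B->C, C->B, D->A

  step 2 ⇒ step 3: ADABCB ⇒ AD·A·AD·C·B·C
    A ↦ AD
    B ↦ C
    C ↦ B
    D ↦ A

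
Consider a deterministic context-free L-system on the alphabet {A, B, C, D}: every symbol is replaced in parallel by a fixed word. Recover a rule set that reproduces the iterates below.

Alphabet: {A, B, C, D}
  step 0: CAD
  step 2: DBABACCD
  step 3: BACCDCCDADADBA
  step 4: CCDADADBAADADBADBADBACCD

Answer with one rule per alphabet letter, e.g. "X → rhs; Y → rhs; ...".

A->D, B->CC, C->AD, D->BA

  step 3 ⇒ step 4: BACCDCCDADADBA ⇒ CC·D·AD·AD·BA·AD·AD·BA·D·BA·D·BA·CC·D
    A ↦ D
    B ↦ CC
    C ↦ AD
    D ↦ BA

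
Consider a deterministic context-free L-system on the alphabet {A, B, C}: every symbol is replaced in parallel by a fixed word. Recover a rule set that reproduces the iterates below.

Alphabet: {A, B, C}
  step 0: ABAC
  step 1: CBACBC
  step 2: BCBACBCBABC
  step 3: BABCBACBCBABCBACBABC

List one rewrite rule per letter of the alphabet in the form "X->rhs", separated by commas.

A->C, B->BA, C->BC

  step 2 ⇒ step 3: BCBACBCBABC ⇒ BA·BC·BA·C·BC·BA·BC·BA·C·BA·BC
    A ↦ C
    B ↦ BA
    C ↦ BC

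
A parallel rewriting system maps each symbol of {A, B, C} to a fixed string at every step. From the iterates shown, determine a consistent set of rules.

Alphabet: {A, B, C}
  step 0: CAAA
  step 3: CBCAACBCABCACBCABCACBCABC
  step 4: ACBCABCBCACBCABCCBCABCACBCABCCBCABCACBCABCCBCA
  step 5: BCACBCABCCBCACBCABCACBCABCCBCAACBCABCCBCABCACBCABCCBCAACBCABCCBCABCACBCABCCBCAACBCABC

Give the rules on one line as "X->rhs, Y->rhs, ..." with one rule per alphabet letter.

  step 4 ⇒ step 5: ACBCABCBCACBCABCCBCABCACBCABCCBCABCACBCABCCBCA ⇒ BC·A·CBC·A·BC·CBC·A·CBC·A·BC·A·CBC·A·BC·CBC·A·A·CBC·A·BC·CBC·A·BC·A·CBC·A·BC·CBC·A·A·CBC·A·BC·CBC·A·BC·A·CBC·A·BC·CBC·A·A·CBC·A·BC
    A ↦ BC
    B ↦ CBC
    C ↦ A

A->BC, B->CBC, C->A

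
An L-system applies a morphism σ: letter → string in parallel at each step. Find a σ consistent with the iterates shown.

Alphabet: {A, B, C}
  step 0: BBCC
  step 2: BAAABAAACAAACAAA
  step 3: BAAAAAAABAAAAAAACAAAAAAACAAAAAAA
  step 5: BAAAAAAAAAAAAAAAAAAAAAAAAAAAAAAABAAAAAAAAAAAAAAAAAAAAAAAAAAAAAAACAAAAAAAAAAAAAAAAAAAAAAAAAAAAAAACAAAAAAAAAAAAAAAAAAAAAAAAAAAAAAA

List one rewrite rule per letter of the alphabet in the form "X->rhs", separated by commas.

A->AA, B->BA, C->CA

  step 2 ⇒ step 3: BAAABAAACAAACAAA ⇒ BA·AA·AA·AA·BA·AA·AA·AA·CA·AA·AA·AA·CA·AA·AA·AA
    A ↦ AA
    B ↦ BA
    C ↦ CA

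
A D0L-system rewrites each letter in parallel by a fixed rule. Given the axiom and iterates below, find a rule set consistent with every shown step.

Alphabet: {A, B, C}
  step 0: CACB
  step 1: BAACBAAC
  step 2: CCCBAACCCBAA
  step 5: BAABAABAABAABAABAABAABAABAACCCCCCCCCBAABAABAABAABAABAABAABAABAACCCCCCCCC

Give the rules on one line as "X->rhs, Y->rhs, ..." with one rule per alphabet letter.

A->C, B->C, C->BAA

  step 1 ⇒ step 2: BAACBAAC ⇒ C·C·C·BAA·C·C·C·BAA
    A ↦ C
    B ↦ C
    C ↦ BAA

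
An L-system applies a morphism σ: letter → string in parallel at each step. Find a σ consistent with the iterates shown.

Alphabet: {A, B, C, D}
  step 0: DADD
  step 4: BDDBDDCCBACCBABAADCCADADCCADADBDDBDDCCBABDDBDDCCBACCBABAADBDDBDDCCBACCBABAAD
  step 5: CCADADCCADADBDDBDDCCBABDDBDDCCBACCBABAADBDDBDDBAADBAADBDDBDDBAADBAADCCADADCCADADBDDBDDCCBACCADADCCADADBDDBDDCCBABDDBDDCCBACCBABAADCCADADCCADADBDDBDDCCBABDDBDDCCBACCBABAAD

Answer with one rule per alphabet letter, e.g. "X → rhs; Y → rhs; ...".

  step 4 ⇒ step 5: BDDBDDCCBACCBABAADCCADADCCADADBDDBDDCCBABDDBDDCCBACCBABAADBDDBDDCCBACCBABAAD ⇒ CC·AD·AD·CC·AD·AD·BDD·BDD·CC·BA·BDD·BDD·CC·BA·CC·BA·BA·AD·BDD·BDD·BA·AD·BA·AD·BDD·BDD·BA·AD·BA·AD·CC·AD·AD·CC·AD·AD·BDD·BDD·CC·BA·CC·AD·AD·CC·AD·AD·BDD·BDD·CC·BA·BDD·BDD·CC·BA·CC·BA·BA·AD·CC·AD·AD·CC·AD·AD·BDD·BDD·CC·BA·BDD·BDD·CC·BA·CC·BA·BA·AD
    A ↦ BA
    B ↦ CC
    C ↦ BDD
    D ↦ AD

A->BA, B->CC, C->BDD, D->AD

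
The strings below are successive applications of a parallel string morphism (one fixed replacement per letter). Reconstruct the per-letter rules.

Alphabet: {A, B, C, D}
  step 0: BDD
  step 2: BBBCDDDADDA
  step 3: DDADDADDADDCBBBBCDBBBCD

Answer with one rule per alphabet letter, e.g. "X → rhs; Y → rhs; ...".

  step 2 ⇒ step 3: BBBCDDDADDA ⇒ DDA·DDA·DDA·DDC·B·B·B·BCD·B·B·BCD
    A ↦ BCD
    B ↦ DDA
    C ↦ DDC
    D ↦ B

A->BCD, B->DDA, C->DDC, D->B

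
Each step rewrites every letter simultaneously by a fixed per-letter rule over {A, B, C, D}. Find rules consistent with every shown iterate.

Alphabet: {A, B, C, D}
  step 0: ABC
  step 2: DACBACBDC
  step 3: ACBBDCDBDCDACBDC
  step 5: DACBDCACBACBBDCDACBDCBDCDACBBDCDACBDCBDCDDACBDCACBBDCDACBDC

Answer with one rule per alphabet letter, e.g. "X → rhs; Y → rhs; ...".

A->B, B->D, C->DC, D->ACB

  step 2 ⇒ step 3: DACBACBDC ⇒ ACB·B·DC·D·B·DC·D·ACB·DC
    A ↦ B
    B ↦ D
    C ↦ DC
    D ↦ ACB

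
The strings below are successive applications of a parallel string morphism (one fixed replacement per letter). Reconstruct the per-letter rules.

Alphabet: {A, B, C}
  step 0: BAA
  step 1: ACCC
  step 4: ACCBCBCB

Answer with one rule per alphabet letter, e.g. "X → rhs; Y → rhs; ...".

A->C, B->AC, C->B

  step 0 ⇒ step 1: BAA ⇒ AC·C·C
    A ↦ C
    B ↦ AC
    C ↦ B  (constrained at step 1)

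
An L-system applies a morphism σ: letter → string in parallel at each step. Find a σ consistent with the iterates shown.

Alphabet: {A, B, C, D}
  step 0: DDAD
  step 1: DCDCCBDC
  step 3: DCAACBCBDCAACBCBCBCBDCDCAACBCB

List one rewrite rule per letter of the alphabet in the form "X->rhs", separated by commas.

  step 0 ⇒ step 1: DDAD ⇒ DC·DC·CB·DC
    A ↦ CB
    D ↦ DC
    B ↦ D  (constrained at step 1)
    C ↦ AA  (constrained at step 1)

A->CB, B->D, C->AA, D->DC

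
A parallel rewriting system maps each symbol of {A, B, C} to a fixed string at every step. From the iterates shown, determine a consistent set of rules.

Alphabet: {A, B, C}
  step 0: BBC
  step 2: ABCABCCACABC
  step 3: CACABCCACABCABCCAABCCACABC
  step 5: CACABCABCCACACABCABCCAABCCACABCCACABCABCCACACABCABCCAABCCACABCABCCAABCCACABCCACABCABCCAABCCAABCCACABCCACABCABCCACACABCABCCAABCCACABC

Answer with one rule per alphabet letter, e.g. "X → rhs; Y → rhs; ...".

A->CA, B->C, C->ABC

  step 2 ⇒ step 3: ABCABCCACABC ⇒ CA·C·ABC·CA·C·ABC·ABC·CA·ABC·CA·C·ABC
    A ↦ CA
    B ↦ C
    C ↦ ABC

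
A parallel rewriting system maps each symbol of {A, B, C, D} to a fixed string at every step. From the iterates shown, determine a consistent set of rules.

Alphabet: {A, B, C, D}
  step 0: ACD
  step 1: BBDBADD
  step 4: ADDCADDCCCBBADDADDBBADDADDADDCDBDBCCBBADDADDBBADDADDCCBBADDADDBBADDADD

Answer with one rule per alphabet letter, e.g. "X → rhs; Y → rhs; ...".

A->BB, B->C, C->DB, D->ADD

  step 0 ⇒ step 1: ACD ⇒ BB·DB·ADD
    A ↦ BB
    C ↦ DB
    D ↦ ADD
    B ↦ C  (constrained at step 1)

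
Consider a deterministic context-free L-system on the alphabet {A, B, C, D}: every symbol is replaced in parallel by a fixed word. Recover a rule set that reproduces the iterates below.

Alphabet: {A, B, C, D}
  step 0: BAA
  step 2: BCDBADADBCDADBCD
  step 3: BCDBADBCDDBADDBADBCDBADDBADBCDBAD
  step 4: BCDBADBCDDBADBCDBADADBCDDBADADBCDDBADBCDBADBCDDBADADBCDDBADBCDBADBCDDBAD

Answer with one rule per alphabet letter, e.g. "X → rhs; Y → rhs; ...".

A->DB, B->BCD, C->B, D->AD

  step 3 ⇒ step 4: BCDBADBCDDBADDBADBCDBADDBADBCDBAD ⇒ BCD·B·AD·BCD·DB·AD·BCD·B·AD·AD·BCD·DB·AD·AD·BCD·DB·AD·BCD·B·AD·BCD·DB·AD·AD·BCD·DB·AD·BCD·B·AD·BCD·DB·AD
    A ↦ DB
    B ↦ BCD
    C ↦ B
    D ↦ AD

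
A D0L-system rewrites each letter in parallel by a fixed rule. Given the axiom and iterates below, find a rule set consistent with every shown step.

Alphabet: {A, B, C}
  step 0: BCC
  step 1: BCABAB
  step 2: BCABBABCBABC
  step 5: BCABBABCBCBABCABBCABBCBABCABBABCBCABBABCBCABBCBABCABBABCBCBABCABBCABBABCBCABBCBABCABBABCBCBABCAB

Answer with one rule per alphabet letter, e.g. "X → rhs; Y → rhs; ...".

  step 1 ⇒ step 2: BCABAB ⇒ BC·AB·BA·BC·BA·BC
    A ↦ BA
    B ↦ BC
    C ↦ AB

A->BA, B->BC, C->AB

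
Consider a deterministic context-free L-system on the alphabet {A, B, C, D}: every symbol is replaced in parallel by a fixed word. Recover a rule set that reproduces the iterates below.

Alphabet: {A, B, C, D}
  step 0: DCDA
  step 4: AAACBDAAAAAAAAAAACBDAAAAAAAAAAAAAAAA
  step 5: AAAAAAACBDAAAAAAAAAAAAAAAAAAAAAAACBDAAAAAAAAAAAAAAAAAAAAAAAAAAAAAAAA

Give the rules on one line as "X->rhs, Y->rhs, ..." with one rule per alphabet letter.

A->AA, B->C, C->A, D->BD

  step 4 ⇒ step 5: AAACBDAAAAAAAAAAACBDAAAAAAAAAAAAAAAA ⇒ AA·AA·AA·A·C·BD·AA·AA·AA·AA·AA·AA·AA·AA·AA·AA·AA·A·C·BD·AA·AA·AA·AA·AA·AA·AA·AA·AA·AA·AA·AA·AA·AA·AA·AA
    A ↦ AA
    B ↦ C
    C ↦ A
    D ↦ BD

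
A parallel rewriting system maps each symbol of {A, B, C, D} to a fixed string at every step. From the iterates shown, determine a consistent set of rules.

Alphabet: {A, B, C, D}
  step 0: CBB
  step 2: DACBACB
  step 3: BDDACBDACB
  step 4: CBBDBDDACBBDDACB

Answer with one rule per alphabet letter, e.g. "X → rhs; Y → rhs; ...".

  step 3 ⇒ step 4: BDDACBDACB ⇒ CB·BD·BD·D·A·CB·BD·D·A·CB
    A ↦ D
    B ↦ CB
    C ↦ A
    D ↦ BD

A->D, B->CB, C->A, D->BD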